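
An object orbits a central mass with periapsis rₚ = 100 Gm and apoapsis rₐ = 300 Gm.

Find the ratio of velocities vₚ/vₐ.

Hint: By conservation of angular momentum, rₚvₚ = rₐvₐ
rₚ = 100 Gm = 1 × 10^11 m
rₐ = 300 Gm = 3 × 10^11 m
rₚvₚ = rₐvₐ  ⇒  vₚ/vₐ = rₐ/rₚ
vₚ/vₐ = (3 × 10^11) / (1 × 10^11) = 3

Final answer: vₚ/vₐ = 3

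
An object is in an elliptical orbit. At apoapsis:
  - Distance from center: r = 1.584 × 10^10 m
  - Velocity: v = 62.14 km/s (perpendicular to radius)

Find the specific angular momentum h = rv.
r = 1.584 × 10^10 m
v = 62.14 km/s = 62140 m/s
h = rv = 1.584 × 10^10 × 62140 = 9.84298 × 10^14 m²/s ≈ 9.843 × 10^14 m²/s

Final answer: h = 9.843 × 10^14 m²/s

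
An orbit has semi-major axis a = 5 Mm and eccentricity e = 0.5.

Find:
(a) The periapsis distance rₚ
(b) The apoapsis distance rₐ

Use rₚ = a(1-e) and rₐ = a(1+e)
a = 5 Mm = 5 × 10^6 m
e = 0.5:  1 − e = 0.5,  1 + e = 1.5
(a) rₚ = a(1 − e) = 5 × 10^6 m × 0.5 = 2.5 × 10^6 m ≈ 2.5 Mm
(b) rₐ = a(1 + e) = 5 × 10^6 m × 1.5 = 7.5 × 10^6 m ≈ 7.5 Mm

Final answer:
(a) rₚ = 2.5 Mm
(b) rₐ = 7.5 Mm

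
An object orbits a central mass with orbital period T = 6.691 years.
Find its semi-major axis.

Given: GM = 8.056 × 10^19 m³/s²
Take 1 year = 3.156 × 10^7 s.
T = 6.691 years = 2.11168 × 10^8 s
GM = 8.056 × 10^19 m³/s²
Kepler's third law: a³ = GM T² / (4π²)
T² = 4.45919 × 10^16 s²
a³ = (8.056 × 10^19) × (4.45919 × 10^16) / (4π²) = 9.09946 × 10^34 m³
a = (a³)^(1/3) = 4.49785 × 10^11 m ≈ 449.8 Gm

Final answer: 449.8 Gm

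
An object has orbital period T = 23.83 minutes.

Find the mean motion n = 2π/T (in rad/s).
T = 23.83 minutes = 1429.8 s
n = 2π / 1429.8 s = 0.00439445 rad/s ≈ 0.004394 rad/s

Final answer: n = 0.004394 rad/s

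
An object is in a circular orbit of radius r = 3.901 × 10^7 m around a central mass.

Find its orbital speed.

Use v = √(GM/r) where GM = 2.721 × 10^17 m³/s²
r = 3.901 × 10^7 m
GM = 2.721 × 10^17 m³/s²
GM/r = (2.721 × 10^17) / (3.901 × 10^7) = 6.97513 × 10^9 m²/s²
v = √(GM/r) = 83517.3 m/s ≈ 83.52 km/s

Final answer: 83.52 km/s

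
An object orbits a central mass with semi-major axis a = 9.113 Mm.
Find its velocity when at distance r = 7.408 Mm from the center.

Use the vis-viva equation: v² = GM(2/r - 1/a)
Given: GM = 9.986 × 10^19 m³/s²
a = 9.113 Mm = 9.113 × 10^6 m
r = 7.408 Mm = 7.408 × 10^6 m
GM = 9.986 × 10^19 m³/s²
2/r − 1/a = 2.69978 × 10^-7 − 1.09733 × 10^-7 = 1.60245 × 10^-7 m⁻¹
v² = GM (2/r − 1/a) = 1.60021 × 10^13 m²/s²
v = 4.00026 × 10^6 m/s ≈ 4000 km/s

Final answer: 4000 km/s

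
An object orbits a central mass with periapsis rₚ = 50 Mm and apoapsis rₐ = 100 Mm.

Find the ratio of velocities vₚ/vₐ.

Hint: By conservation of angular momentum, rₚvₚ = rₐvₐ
rₚ = 50 Mm = 5 × 10^7 m
rₐ = 100 Mm = 1 × 10^8 m
rₚvₚ = rₐvₐ  ⇒  vₚ/vₐ = rₐ/rₚ
vₚ/vₐ = (1 × 10^8) / (5 × 10^7) = 2

Final answer: vₚ/vₐ = 2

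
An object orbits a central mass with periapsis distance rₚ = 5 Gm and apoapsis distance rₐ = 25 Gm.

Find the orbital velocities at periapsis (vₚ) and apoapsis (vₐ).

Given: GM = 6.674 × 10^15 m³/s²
rₚ = 5 Gm = 5 × 10^9 m
rₐ = 25 Gm = 2.5 × 10^10 m
GM = 6.674 × 10^15 m³/s²
a = (rₚ + rₐ)/2 = 1.5 × 10^10 m
Vis-viva: v² = GM (2/r − 1/a)
vₚ² = 6.674 × 10^15 × (4 × 10^-10 − 6.66667 × 10^-11) = 2.22467 × 10^6 m²/s²
vₚ = 1491.53 m/s ≈ 1.492 km/s
vₐ² = 6.674 × 10^15 × (8 × 10^-11 − 6.66667 × 10^-11) = 88986.7 m²/s²
vₐ = 298.306 m/s ≈ 298.3 m/s

Final answer: vₚ = 1.492 km/s, vₐ = 298.3 m/s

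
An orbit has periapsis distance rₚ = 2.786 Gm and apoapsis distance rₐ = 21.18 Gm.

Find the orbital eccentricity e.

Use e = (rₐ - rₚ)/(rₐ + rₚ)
rₚ = 2.786 Gm = 2.786 × 10^9 m
rₐ = 21.18 Gm = 2.118 × 10^10 m
rₐ − rₚ = 1.8394 × 10^10 m
rₐ + rₚ = 2.3966 × 10^10 m
e = (rₐ − rₚ)/(rₐ + rₚ) = 0.767504

Final answer: e = 0.7675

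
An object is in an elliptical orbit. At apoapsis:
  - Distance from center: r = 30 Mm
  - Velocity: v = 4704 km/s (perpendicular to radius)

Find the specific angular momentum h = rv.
r = 30 Mm = 3 × 10^7 m
v = 4704 km/s = 4.704 × 10^6 m/s
h = rv = 3 × 10^7 × 4.704 × 10^6 = 1.4112 × 10^14 m²/s ≈ 1.411 × 10^14 m²/s

Final answer: h = 1.411 × 10^14 m²/s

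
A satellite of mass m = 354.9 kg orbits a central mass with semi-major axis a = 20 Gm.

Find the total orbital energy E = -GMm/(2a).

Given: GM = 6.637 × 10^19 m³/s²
a = 20 Gm = 2 × 10^10 m
GM = 6.637 × 10^19 m³/s²
2a = 4 × 10^10 m
GMm = 6.637 × 10^19 × 354.9 = 2.35547 × 10^22 m³·kg/s²
E = −GMm/(2a) = -5.88868 × 10^11 J ≈ -588.9 GJ

Final answer: -588.9 GJ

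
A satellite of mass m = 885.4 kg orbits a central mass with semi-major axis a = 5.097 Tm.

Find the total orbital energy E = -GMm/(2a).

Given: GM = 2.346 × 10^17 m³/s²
a = 5.097 Tm = 5.097 × 10^12 m
GM = 2.346 × 10^17 m³/s²
2a = 1.0194 × 10^13 m
GMm = 2.346 × 10^17 × 885.4 = 2.07715 × 10^20 m³·kg/s²
E = −GMm/(2a) = -2.03762 × 10^7 J ≈ -20.38 MJ

Final answer: -20.38 MJ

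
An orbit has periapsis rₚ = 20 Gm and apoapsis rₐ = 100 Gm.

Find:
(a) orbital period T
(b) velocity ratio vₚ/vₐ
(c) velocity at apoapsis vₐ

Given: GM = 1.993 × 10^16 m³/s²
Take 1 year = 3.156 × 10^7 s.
rₚ = 20 Gm = 2 × 10^10 m
rₐ = 100 Gm = 1 × 10^11 m
GM = 1.993 × 10^16 m³/s²
a = (rₚ + rₐ)/2 = 6 × 10^10 m
e = (rₐ − rₚ)/(rₐ + rₚ) = (8 × 10^10) / (1.2 × 10^11) = 0.666667
(a) a³ = 2.16 × 10^32 m³;  T = 2π √(a³/GM) = 2π × 1.04105 × 10^8 s = 6.54113 × 10^8 s ≈ 20.73 years
(b) vₚ/vₐ = rₐ/rₚ (angular momentum) = (1 × 10^11) / (2 × 10^10) = 5 ≈ 5
(c) vₐ² = GM (2/rₐ − 1/a) = 1.993 × 10^16 × (2 × 10^-11 − 1.66667 × 10^-11) = 66433.3 m²/s²;  vₐ = 257.747 m/s ≈ 257.7 m/s

Final answer:
(a) orbital period T = 20.73 years
(b) velocity ratio vₚ/vₐ = 5
(c) velocity at apoapsis vₐ = 257.7 m/s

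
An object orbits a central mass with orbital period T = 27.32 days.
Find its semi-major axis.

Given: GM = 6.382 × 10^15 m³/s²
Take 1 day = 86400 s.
T = 27.32 days = 2.36045 × 10^6 s
GM = 6.382 × 10^15 m³/s²
Kepler's third law: a³ = GM T² / (4π²)
T² = 5.57171 × 10^12 s²
a³ = (6.382 × 10^15) × (5.57171 × 10^12) / (4π²) = 9.00712 × 10^26 m³
a = (a³)^(1/3) = 9.65744 × 10^8 m ≈ 9.657 × 10^8 m

Final answer: 9.657 × 10^8 m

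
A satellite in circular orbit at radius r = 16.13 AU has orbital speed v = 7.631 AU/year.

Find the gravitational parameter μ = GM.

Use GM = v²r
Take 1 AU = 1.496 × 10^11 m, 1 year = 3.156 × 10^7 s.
r = 16.13 AU = 2.41305 × 10^12 m
v = 7.631 AU/year = 36172.3 m/s
v² = 1.30843 × 10^9 m²/s²
GM = v²r = 1.30843 × 10^9 × 2.41305 × 10^12 = 3.15732 × 10^21 m³/s²
GM ≈ 3.157 × 10^21 m³/s²

Final answer: GM = 3.157 × 10^21 m³/s²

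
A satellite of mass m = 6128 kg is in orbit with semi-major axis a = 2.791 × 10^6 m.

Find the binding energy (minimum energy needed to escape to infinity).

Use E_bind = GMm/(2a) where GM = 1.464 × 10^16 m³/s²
a = 2.791 × 10^6 m
GM = 1.464 × 10^16 m³/s²
m = 6128 kg
GMm = 1.464 × 10^16 × 6128 = 8.97139 × 10^19 m³·kg/s²
2a = 5.582 × 10^6 m
E_bind = GMm/(2a) = 1.6072 × 10^13 J ≈ 16.07 TJ

Final answer: 16.07 TJ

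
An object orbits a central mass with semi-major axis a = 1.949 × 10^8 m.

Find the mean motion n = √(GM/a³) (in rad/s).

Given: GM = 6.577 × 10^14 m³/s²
a = 1.949 × 10^8 m
GM = 6.577 × 10^14 m³/s²
a³ = 7.40347 × 10^24 m³
GM/a³ = (6.577 × 10^14) / (7.40347 × 10^24) = 8.88367 × 10^-11 s⁻²
n = √(GM/a³) = 9.42532 × 10^-6 rad/s ≈ 9.425 × 10^-6 rad/s

Final answer: n = 9.425 × 10^-6 rad/s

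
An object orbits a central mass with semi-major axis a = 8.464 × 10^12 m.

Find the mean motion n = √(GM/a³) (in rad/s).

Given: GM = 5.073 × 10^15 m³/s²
a = 8.464 × 10^12 m
GM = 5.073 × 10^15 m³/s²
a³ = 6.06355 × 10^38 m³
GM/a³ = (5.073 × 10^15) / (6.06355 × 10^38) = 8.36639 × 10^-24 s⁻²
n = √(GM/a³) = 2.89247 × 10^-12 rad/s ≈ 2.892 × 10^-12 rad/s

Final answer: n = 2.892 × 10^-12 rad/s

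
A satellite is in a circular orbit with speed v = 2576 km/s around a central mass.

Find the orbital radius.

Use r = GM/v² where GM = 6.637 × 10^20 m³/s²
v = 2576 km/s = 2.576 × 10^6 m/s
GM = 6.637 × 10^20 m³/s²
v² = 6.63578 × 10^12 m²/s²
r = GM/v² = (6.637 × 10^20) / (6.63578 × 10^12) = 1.00018 × 10^8 m ≈ 100 Mm

Final answer: 100 Mm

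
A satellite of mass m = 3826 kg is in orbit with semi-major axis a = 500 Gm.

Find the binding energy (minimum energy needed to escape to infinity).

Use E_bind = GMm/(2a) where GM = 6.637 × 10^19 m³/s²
a = 500 Gm = 5 × 10^11 m
GM = 6.637 × 10^19 m³/s²
m = 3826 kg
GMm = 6.637 × 10^19 × 3826 = 2.53932 × 10^23 m³·kg/s²
2a = 1 × 10^12 m
E_bind = GMm/(2a) = 2.53932 × 10^11 J ≈ 253.9 GJ

Final answer: 253.9 GJ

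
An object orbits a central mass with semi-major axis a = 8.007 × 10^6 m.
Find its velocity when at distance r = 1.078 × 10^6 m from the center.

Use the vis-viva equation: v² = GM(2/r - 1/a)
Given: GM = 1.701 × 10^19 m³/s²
a = 8.007 × 10^6 m
r = 1.078 × 10^6 m
GM = 1.701 × 10^19 m³/s²
2/r − 1/a = 1.85529 × 10^-6 − 1.24891 × 10^-7 = 1.7304 × 10^-6 m⁻¹
v² = GM (2/r − 1/a) = 2.94341 × 10^13 m²/s²
v = 5.42532 × 10^6 m/s ≈ 5425 km/s

Final answer: 5425 km/s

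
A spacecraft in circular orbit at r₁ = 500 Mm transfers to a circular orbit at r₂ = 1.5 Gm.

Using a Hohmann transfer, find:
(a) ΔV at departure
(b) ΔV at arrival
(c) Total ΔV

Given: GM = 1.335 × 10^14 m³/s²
r₁ = 500 Mm = 5 × 10^8 m
r₂ = 1.5 Gm = 1.5 × 10^9 m
GM = 1.335 × 10^14 m³/s²
Transfer ellipse: a_t = (r₁ + r₂)/2 = 1 × 10^9 m
Circular speed at r₁: v₁ = √(GM/r₁) = 516.72 m/s
Transfer speed at r₁ (periapsis): v₁ₜ = √(GM(2/r₁ − 1/a_t)) = 632.851 m/s
(a) ΔV₁ = v₁ₜ − v₁ = 116.13 m/s ≈ 116.1 m/s
Circular speed at r₂: v₂ = √(GM/r₂) = 298.329 m/s
Transfer speed at r₂ (apoapsis): v₂ₜ = √(GM(2/r₂ − 1/a_t)) = 210.95 m/s
(b) ΔV₂ = v₂ − v₂ₜ = 87.3784 m/s ≈ 87.38 m/s
(c) ΔV_total = ΔV₁ + ΔV₂ = 203.509 m/s ≈ 203.5 m/s

Final answer:
(a) ΔV₁ = 116.1 m/s
(b) ΔV₂ = 87.38 m/s
(c) ΔV_total = 203.5 m/s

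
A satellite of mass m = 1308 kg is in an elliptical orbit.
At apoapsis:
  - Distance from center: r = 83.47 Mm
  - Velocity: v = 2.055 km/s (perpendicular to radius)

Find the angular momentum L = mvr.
r = 83.47 Mm = 8.347 × 10^7 m
v = 2.055 km/s = 2055 m/s
vr = 2055 × 8.347 × 10^7 = 1.71531 × 10^11 m²/s
L = m × vr = 1308 × 1.71531 × 10^11 = 2.24362 × 10^14 kg·m²/s ≈ 2.244 × 10^14 kg·m²/s

Final answer: L = 2.244 × 10^14 kg·m²/s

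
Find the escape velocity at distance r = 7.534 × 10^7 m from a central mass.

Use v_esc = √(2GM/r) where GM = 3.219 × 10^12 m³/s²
r = 7.534 × 10^7 m
GM = 3.219 × 10^12 m³/s²
2GM/r = 2 × (3.219 × 10^12) / (7.534 × 10^7) = 85452.6 m²/s²
v_esc = √(2GM/r) = 292.323 m/s ≈ 292.3 m/s

Final answer: 292.3 m/s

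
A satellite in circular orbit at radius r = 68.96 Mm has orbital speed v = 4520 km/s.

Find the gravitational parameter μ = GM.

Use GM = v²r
r = 68.96 Mm = 6.896 × 10^7 m
v = 4520 km/s = 4.52 × 10^6 m/s
v² = 2.04304 × 10^13 m²/s²
GM = v²r = 2.04304 × 10^13 × 6.896 × 10^7 = 1.40888 × 10^21 m³/s²
GM ≈ 1.409 × 10^21 m³/s²

Final answer: GM = 1.409 × 10^21 m³/s²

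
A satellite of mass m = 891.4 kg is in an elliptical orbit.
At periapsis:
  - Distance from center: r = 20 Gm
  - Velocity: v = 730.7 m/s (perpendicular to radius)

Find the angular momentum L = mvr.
r = 20 Gm = 2 × 10^10 m
v = 730.7 m/s
vr = 730.7 × 2 × 10^10 = 1.4614 × 10^13 m²/s
L = m × vr = 891.4 × 1.4614 × 10^13 = 1.30269 × 10^16 kg·m²/s ≈ 1.303 × 10^16 kg·m²/s

Final answer: L = 1.303 × 10^16 kg·m²/s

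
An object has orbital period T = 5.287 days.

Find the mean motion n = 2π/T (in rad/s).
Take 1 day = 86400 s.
T = 5.287 days = 456797 s
n = 2π / 456797 s = 1.37549 × 10^-5 rad/s ≈ 1.375 × 10^-5 rad/s

Final answer: n = 1.375 × 10^-5 rad/s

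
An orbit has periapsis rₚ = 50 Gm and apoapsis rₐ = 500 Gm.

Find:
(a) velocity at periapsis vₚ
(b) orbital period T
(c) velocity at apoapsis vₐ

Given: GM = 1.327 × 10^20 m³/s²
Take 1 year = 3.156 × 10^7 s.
rₚ = 50 Gm = 5 × 10^10 m
rₐ = 500 Gm = 5 × 10^11 m
GM = 1.327 × 10^20 m³/s²
a = (rₚ + rₐ)/2 = 2.75 × 10^11 m
e = (rₐ − rₚ)/(rₐ + rₚ) = (4.5 × 10^11) / (5.5 × 10^11) = 0.818182
(a) vₚ² = GM (2/rₚ − 1/a) = 1.327 × 10^20 × (4 × 10^-11 − 3.63636 × 10^-12) = 4.82545 × 10^9 m²/s²;  vₚ = 69465.5 m/s ≈ 69.47 km/s
(b) a³ = 2.07969 × 10^34 m³;  T = 2π √(a³/GM) = 2π × 1.25188 × 10^7 s = 7.86581 × 10^7 s ≈ 2.492 years
(c) vₐ² = GM (2/rₐ − 1/a) = 1.327 × 10^20 × (4 × 10^-12 − 3.63636 × 10^-12) = 4.82545 × 10^7 m²/s²;  vₐ = 6946.55 m/s ≈ 6.947 km/s

Final answer:
(a) velocity at periapsis vₚ = 69.47 km/s
(b) orbital period T = 2.492 years
(c) velocity at apoapsis vₐ = 6.947 km/s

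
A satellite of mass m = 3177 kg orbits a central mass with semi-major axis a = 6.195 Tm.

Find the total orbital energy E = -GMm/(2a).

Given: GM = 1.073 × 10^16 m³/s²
a = 6.195 Tm = 6.195 × 10^12 m
GM = 1.073 × 10^16 m³/s²
2a = 1.239 × 10^13 m
GMm = 1.073 × 10^16 × 3177 = 3.40892 × 10^19 m³·kg/s²
E = −GMm/(2a) = -2.75135 × 10^6 J ≈ -2.751 MJ

Final answer: -2.751 MJ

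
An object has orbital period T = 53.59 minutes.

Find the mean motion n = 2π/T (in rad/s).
T = 53.59 minutes = 3215.4 s
n = 2π / 3215.4 s = 0.00195409 rad/s ≈ 0.001954 rad/s

Final answer: n = 0.001954 rad/s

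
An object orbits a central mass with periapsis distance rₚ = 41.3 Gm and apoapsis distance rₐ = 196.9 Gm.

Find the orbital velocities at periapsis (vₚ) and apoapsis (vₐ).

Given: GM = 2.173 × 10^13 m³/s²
rₚ = 41.3 Gm = 4.13 × 10^10 m
rₐ = 196.9 Gm = 1.969 × 10^11 m
GM = 2.173 × 10^13 m³/s²
a = (rₚ + rₐ)/2 = 1.191 × 10^11 m
Vis-viva: v² = GM (2/r − 1/a)
vₚ² = 2.173 × 10^13 × (4.84262 × 10^-11 − 8.39631 × 10^-12) = 869.849 m²/s²
vₚ = 29.4932 m/s ≈ 29.49 m/s
vₐ² = 2.173 × 10^13 × (1.01574 × 10^-11 − 8.39631 × 10^-12) = 38.2695 m²/s²
vₐ = 6.18623 m/s ≈ 6.186 m/s

Final answer: vₚ = 29.49 m/s, vₐ = 6.186 m/s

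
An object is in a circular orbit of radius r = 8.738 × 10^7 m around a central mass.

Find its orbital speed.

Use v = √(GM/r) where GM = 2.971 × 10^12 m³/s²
r = 8.738 × 10^7 m
GM = 2.971 × 10^12 m³/s²
GM/r = (2.971 × 10^12) / (8.738 × 10^7) = 34000.9 m²/s²
v = √(GM/r) = 184.393 m/s ≈ 184.4 m/s

Final answer: 184.4 m/s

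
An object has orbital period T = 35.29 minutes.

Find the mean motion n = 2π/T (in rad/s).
T = 35.29 minutes = 2117.4 s
n = 2π / 2117.4 s = 0.00296741 rad/s ≈ 0.002967 rad/s

Final answer: n = 0.002967 rad/s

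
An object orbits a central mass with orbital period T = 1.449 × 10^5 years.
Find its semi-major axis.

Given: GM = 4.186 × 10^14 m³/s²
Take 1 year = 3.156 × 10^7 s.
T = 1.449 × 10^5 years = 4.57304 × 10^12 s
GM = 4.186 × 10^14 m³/s²
Kepler's third law: a³ = GM T² / (4π²)
T² = 2.09127 × 10^25 s²
a³ = (4.186 × 10^14) × (2.09127 × 10^25) / (4π²) = 2.21743 × 10^38 m³
a = (a³)^(1/3) = 6.05271 × 10^12 m ≈ 6.053 × 10^12 m

Final answer: 6.053 × 10^12 m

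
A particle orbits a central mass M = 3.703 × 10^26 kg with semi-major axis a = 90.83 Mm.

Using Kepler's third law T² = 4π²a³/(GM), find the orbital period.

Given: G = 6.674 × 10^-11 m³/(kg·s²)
M = 3.703 × 10^26 kg
GM = G × M = 6.674 × 10^-11 × 3.703 × 10^26 = 2.47138 × 10^16 m³/s²
a = 90.83 Mm = 9.083 × 10^7 m
a³ = 7.49356 × 10^23 m³
T = 2π √(a³/GM) = 2π √((7.49356 × 10^23) / (2.47138 × 10^16)) = 2π × 5506.48 s
T = 34598.2 s ≈ 9.611 hours

Final answer: 9.611 hours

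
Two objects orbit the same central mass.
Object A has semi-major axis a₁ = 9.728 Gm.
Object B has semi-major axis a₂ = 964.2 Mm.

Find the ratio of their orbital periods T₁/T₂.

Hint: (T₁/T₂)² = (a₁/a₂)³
a₁ = 9.728 Gm = 9.728 × 10^9 m
a₂ = 964.2 Mm = 9.642 × 10^8 m
a₁/a₂ = 10.0892
T₁/T₂ = (a₁/a₂)^(3/2) = (10.0892)^1.5 = 32.0468

Final answer: T₁/T₂ = 32.05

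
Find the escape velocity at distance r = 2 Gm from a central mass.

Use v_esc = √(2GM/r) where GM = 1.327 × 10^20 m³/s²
r = 2 Gm = 2 × 10^9 m
GM = 1.327 × 10^20 m³/s²
2GM/r = 2 × (1.327 × 10^20) / (2 × 10^9) = 1.327 × 10^11 m²/s²
v_esc = √(2GM/r) = 364280 m/s ≈ 364.3 km/s

Final answer: 364.3 km/s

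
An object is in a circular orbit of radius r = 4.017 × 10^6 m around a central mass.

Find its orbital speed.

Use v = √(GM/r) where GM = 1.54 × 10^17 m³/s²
r = 4.017 × 10^6 m
GM = 1.54 × 10^17 m³/s²
GM/r = (1.54 × 10^17) / (4.017 × 10^6) = 3.83371 × 10^10 m²/s²
v = √(GM/r) = 195799 m/s ≈ 195.8 km/s

Final answer: 195.8 km/s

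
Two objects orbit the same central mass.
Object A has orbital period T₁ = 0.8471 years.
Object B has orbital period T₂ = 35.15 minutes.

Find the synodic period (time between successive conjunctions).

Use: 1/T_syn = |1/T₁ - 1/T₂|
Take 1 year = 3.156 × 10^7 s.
T₁ = 0.8471 years = 2.67345 × 10^7 s
T₂ = 35.15 minutes = 2109 s
1/T₁ = 3.74049 × 10^-8 s⁻¹
1/T₂ = 0.000474158 s⁻¹
|1/T₁ − 1/T₂| = 0.000474121 s⁻¹
T_syn = 1 / |1/T₁ − 1/T₂| = 2109.17 s ≈ 35.15 minutes

Final answer: T_syn = 35.15 minutes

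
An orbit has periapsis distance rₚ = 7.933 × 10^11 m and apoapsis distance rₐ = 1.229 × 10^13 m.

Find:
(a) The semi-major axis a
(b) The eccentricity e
rₚ = 7.933 × 10^11 m
rₐ = 1.229 × 10^13 m
(a) a = (rₚ + rₐ)/2 = 6.54165 × 10^12 m ≈ 6.542 × 10^12 m
(b) e = (rₐ − rₚ)/(rₐ + rₚ) = (1.14967 × 10^13) / (1.30833 × 10^13) = 0.878731

Final answer:
(a) a = 6.542 × 10^12 m
(b) e = 0.8787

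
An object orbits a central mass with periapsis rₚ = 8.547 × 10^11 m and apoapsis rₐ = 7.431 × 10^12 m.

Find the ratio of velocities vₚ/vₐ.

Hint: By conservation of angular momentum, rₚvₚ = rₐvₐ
rₚ = 8.547 × 10^11 m
rₐ = 7.431 × 10^12 m
rₚvₚ = rₐvₐ  ⇒  vₚ/vₐ = rₐ/rₚ
vₚ/vₐ = (7.431 × 10^12) / (8.547 × 10^11) = 8.69428

Final answer: vₚ/vₐ = 8.694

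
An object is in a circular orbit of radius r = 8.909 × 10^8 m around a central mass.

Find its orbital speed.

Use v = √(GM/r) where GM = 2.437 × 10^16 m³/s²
r = 8.909 × 10^8 m
GM = 2.437 × 10^16 m³/s²
GM/r = (2.437 × 10^16) / (8.909 × 10^8) = 2.73544 × 10^7 m²/s²
v = √(GM/r) = 5230.14 m/s ≈ 5.23 km/s

Final answer: 5.23 km/s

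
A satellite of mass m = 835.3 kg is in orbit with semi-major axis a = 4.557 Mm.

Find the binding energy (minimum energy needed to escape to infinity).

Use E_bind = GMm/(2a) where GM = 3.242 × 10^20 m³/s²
a = 4.557 Mm = 4.557 × 10^6 m
GM = 3.242 × 10^20 m³/s²
m = 835.3 kg
GMm = 3.242 × 10^20 × 835.3 = 2.70804 × 10^23 m³·kg/s²
2a = 9.114 × 10^6 m
E_bind = GMm/(2a) = 2.9713 × 10^16 J ≈ 29.71 PJ

Final answer: 29.71 PJ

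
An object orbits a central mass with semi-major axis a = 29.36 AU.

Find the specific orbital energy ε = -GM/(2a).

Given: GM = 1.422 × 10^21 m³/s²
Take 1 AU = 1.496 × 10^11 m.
a = 29.36 AU = 4.39226 × 10^12 m
GM = 1.422 × 10^21 m³/s²
2a = 8.78451 × 10^12 m
ε = −GM/(2a) = -1.61876 × 10^8 J/kg ≈ -161.9 MJ/kg

Final answer: -161.9 MJ/kg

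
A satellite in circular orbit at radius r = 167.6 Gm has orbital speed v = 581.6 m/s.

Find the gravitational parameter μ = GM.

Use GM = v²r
r = 167.6 Gm = 1.676 × 10^11 m
v = 581.6 m/s
v² = 338259 m²/s²
GM = v²r = 338259 × 1.676 × 10^11 = 5.66921 × 10^16 m³/s²
GM ≈ 5.669 × 10^16 m³/s²

Final answer: GM = 5.669 × 10^16 m³/s²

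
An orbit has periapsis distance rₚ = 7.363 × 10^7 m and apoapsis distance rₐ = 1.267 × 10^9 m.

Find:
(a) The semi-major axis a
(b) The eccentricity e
rₚ = 7.363 × 10^7 m
rₐ = 1.267 × 10^9 m
(a) a = (rₚ + rₐ)/2 = 6.70315 × 10^8 m ≈ 6.703 × 10^8 m
(b) e = (rₐ − rₚ)/(rₐ + rₚ) = (1.19337 × 10^9) / (1.34063 × 10^9) = 0.890156

Final answer:
(a) a = 6.703 × 10^8 m
(b) e = 0.8902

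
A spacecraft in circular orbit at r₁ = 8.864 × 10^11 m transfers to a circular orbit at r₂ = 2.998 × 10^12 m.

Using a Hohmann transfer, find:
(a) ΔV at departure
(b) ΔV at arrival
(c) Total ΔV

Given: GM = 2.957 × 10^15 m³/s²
r₁ = 8.864 × 10^11 m
r₂ = 2.998 × 10^12 m
GM = 2.957 × 10^15 m³/s²
Transfer ellipse: a_t = (r₁ + r₂)/2 = 1.9422 × 10^12 m
Circular speed at r₁: v₁ = √(GM/r₁) = 57.7578 m/s
Transfer speed at r₁ (periapsis): v₁ₜ = √(GM(2/r₁ − 1/a_t)) = 71.7595 m/s
(a) ΔV₁ = v₁ₜ − v₁ = 14.0017 m/s ≈ 14 m/s
Circular speed at r₂: v₂ = √(GM/r₂) = 31.4058 m/s
Transfer speed at r₂ (apoapsis): v₂ₜ = √(GM(2/r₂ − 1/a_t)) = 21.2167 m/s
(b) ΔV₂ = v₂ − v₂ₜ = 10.1891 m/s ≈ 10.19 m/s
(c) ΔV_total = ΔV₁ + ΔV₂ = 24.1908 m/s ≈ 24.19 m/s

Final answer:
(a) ΔV₁ = 14 m/s
(b) ΔV₂ = 10.19 m/s
(c) ΔV_total = 24.19 m/s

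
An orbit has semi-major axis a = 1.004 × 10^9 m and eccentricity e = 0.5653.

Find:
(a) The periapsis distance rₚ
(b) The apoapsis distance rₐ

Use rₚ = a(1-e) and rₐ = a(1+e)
a = 1.004 × 10^9 m
e = 0.5653:  1 − e = 0.4347,  1 + e = 1.5653
(a) rₚ = a(1 − e) = 1.004 × 10^9 m × 0.4347 = 4.36439 × 10^8 m ≈ 4.364 × 10^8 m
(b) rₐ = a(1 + e) = 1.004 × 10^9 m × 1.5653 = 1.57156 × 10^9 m ≈ 1.572 × 10^9 m

Final answer:
(a) rₚ = 4.364 × 10^8 m
(b) rₐ = 1.572 × 10^9 m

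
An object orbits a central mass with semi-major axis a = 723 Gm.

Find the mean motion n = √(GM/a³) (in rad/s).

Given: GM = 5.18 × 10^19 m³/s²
a = 723 Gm = 7.23 × 10^11 m
GM = 5.18 × 10^19 m³/s²
a³ = 3.77933 × 10^35 m³
GM/a³ = (5.18 × 10^19) / (3.77933 × 10^35) = 1.37061 × 10^-16 s⁻²
n = √(GM/a³) = 1.17073 × 10^-8 rad/s ≈ 1.171 × 10^-8 rad/s

Final answer: n = 1.171 × 10^-8 rad/s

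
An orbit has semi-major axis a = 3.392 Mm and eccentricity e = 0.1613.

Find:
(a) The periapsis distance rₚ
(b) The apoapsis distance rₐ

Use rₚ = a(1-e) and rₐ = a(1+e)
a = 3.392 Mm = 3.392 × 10^6 m
e = 0.1613:  1 − e = 0.8387,  1 + e = 1.1613
(a) rₚ = a(1 − e) = 3.392 × 10^6 m × 0.8387 = 2.84487 × 10^6 m ≈ 2.845 Mm
(b) rₐ = a(1 + e) = 3.392 × 10^6 m × 1.1613 = 3.93913 × 10^6 m ≈ 3.939 Mm

Final answer:
(a) rₚ = 2.845 Mm
(b) rₐ = 3.939 Mm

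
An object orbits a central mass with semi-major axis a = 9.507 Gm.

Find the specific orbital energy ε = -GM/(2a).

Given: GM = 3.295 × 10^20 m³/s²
a = 9.507 Gm = 9.507 × 10^9 m
GM = 3.295 × 10^20 m³/s²
2a = 1.9014 × 10^10 m
ε = −GM/(2a) = -1.73293 × 10^10 J/kg ≈ -17.33 GJ/kg

Final answer: -17.33 GJ/kg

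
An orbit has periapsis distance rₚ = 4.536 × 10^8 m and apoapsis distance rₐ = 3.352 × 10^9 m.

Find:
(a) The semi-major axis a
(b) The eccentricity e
rₚ = 4.536 × 10^8 m
rₐ = 3.352 × 10^9 m
(a) a = (rₚ + rₐ)/2 = 1.9028 × 10^9 m ≈ 1.903 × 10^9 m
(b) e = (rₐ − rₚ)/(rₐ + rₚ) = (2.8984 × 10^9) / (3.8056 × 10^9) = 0.761614

Final answer:
(a) a = 1.903 × 10^9 m
(b) e = 0.7616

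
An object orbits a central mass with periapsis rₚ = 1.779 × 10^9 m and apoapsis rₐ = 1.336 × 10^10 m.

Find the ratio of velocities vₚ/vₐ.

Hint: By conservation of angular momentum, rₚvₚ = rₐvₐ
rₚ = 1.779 × 10^9 m
rₐ = 1.336 × 10^10 m
rₚvₚ = rₐvₐ  ⇒  vₚ/vₐ = rₐ/rₚ
vₚ/vₐ = (1.336 × 10^10) / (1.779 × 10^9) = 7.50984

Final answer: vₚ/vₐ = 7.51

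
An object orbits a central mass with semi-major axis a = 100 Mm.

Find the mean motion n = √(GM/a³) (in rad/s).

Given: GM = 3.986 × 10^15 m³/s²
a = 100 Mm = 1 × 10^8 m
GM = 3.986 × 10^15 m³/s²
a³ = 1 × 10^24 m³
GM/a³ = (3.986 × 10^15) / (1 × 10^24) = 3.986 × 10^-9 s⁻²
n = √(GM/a³) = 6.31348 × 10^-5 rad/s ≈ 6.313 × 10^-5 rad/s

Final answer: n = 6.313 × 10^-5 rad/s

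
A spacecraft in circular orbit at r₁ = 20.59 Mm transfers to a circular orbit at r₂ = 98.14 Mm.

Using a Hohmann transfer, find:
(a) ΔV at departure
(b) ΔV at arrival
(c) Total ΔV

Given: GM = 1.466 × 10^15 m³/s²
r₁ = 20.59 Mm = 2.059 × 10^7 m
r₂ = 98.14 Mm = 9.814 × 10^7 m
GM = 1.466 × 10^15 m³/s²
Transfer ellipse: a_t = (r₁ + r₂)/2 = 5.9365 × 10^7 m
Circular speed at r₁: v₁ = √(GM/r₁) = 8437.99 m/s
Transfer speed at r₁ (periapsis): v₁ₜ = √(GM(2/r₁ − 1/a_t)) = 10849.2 m/s
(a) ΔV₁ = v₁ₜ − v₁ = 2411.19 m/s ≈ 2.411 km/s
Circular speed at r₂: v₂ = √(GM/r₂) = 3864.95 m/s
Transfer speed at r₂ (apoapsis): v₂ₜ = √(GM(2/r₂ − 1/a_t)) = 2276.18 m/s
(b) ΔV₂ = v₂ − v₂ₜ = 1588.77 m/s ≈ 1.589 km/s
(c) ΔV_total = ΔV₁ + ΔV₂ = 3999.96 m/s ≈ 4 km/s

Final answer:
(a) ΔV₁ = 2.411 km/s
(b) ΔV₂ = 1.589 km/s
(c) ΔV_total = 4 km/s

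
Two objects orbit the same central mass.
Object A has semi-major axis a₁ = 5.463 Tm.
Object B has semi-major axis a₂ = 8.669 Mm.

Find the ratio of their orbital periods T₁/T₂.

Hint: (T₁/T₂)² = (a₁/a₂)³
a₁ = 5.463 Tm = 5.463 × 10^12 m
a₂ = 8.669 Mm = 8.669 × 10^6 m
a₁/a₂ = 630176
T₁/T₂ = (a₁/a₂)^(3/2) = (630176)^1.5 = 5.00257 × 10^8

Final answer: T₁/T₂ = 5.003 × 10^8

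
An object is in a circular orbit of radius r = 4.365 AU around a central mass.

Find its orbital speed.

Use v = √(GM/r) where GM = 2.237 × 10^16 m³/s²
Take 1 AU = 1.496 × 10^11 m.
r = 4.365 AU = 6.53004 × 10^11 m
GM = 2.237 × 10^16 m³/s²
GM/r = (2.237 × 10^16) / (6.53004 × 10^11) = 34257.1 m²/s²
v = √(GM/r) = 185.087 m/s ≈ 185.1 m/s

Final answer: 185.1 m/s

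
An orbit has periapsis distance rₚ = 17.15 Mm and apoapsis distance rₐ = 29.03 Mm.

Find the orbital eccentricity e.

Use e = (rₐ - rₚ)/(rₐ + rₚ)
rₚ = 17.15 Mm = 1.715 × 10^7 m
rₐ = 29.03 Mm = 2.903 × 10^7 m
rₐ − rₚ = 1.188 × 10^7 m
rₐ + rₚ = 4.618 × 10^7 m
e = (rₐ − rₚ)/(rₐ + rₚ) = 0.257254

Final answer: e = 0.2573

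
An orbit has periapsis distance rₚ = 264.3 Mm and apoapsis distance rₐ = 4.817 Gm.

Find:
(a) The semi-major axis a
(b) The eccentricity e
rₚ = 264.3 Mm = 2.643 × 10^8 m
rₐ = 4.817 Gm = 4.817 × 10^9 m
(a) a = (rₚ + rₐ)/2 = 2.54065 × 10^9 m ≈ 2.541 Gm
(b) e = (rₐ − rₚ)/(rₐ + rₚ) = (4.5527 × 10^9) / (5.0813 × 10^9) = 0.895972

Final answer:
(a) a = 2.541 Gm
(b) e = 0.896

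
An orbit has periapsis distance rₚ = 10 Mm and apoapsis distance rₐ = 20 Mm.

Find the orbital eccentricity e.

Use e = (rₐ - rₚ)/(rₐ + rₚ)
rₚ = 10 Mm = 1 × 10^7 m
rₐ = 20 Mm = 2 × 10^7 m
rₐ − rₚ = 1 × 10^7 m
rₐ + rₚ = 3 × 10^7 m
e = (rₐ − rₚ)/(rₐ + rₚ) = 0.333333

Final answer: e = 0.3333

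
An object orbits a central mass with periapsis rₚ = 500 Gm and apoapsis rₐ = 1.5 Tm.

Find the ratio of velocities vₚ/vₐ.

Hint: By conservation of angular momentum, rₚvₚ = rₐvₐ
rₚ = 500 Gm = 5 × 10^11 m
rₐ = 1.5 Tm = 1.5 × 10^12 m
rₚvₚ = rₐvₐ  ⇒  vₚ/vₐ = rₐ/rₚ
vₚ/vₐ = (1.5 × 10^12) / (5 × 10^11) = 3

Final answer: vₚ/vₐ = 3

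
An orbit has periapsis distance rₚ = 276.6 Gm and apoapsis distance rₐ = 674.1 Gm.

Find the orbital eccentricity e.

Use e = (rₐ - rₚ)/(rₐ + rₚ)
rₚ = 276.6 Gm = 2.766 × 10^11 m
rₐ = 674.1 Gm = 6.741 × 10^11 m
rₐ − rₚ = 3.975 × 10^11 m
rₐ + rₚ = 9.507 × 10^11 m
e = (rₐ − rₚ)/(rₐ + rₚ) = 0.418113

Final answer: e = 0.4181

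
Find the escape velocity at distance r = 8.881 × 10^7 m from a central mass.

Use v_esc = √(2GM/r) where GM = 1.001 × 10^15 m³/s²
r = 8.881 × 10^7 m
GM = 1.001 × 10^15 m³/s²
2GM/r = 2 × (1.001 × 10^15) / (8.881 × 10^7) = 2.25425 × 10^7 m²/s²
v_esc = √(2GM/r) = 4747.89 m/s ≈ 4.748 km/s

Final answer: 4.748 km/s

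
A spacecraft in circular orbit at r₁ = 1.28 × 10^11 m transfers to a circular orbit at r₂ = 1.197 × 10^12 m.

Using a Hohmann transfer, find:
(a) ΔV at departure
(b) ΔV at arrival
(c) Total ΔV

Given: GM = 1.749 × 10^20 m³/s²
r₁ = 1.28 × 10^11 m
r₂ = 1.197 × 10^12 m
GM = 1.749 × 10^20 m³/s²
Transfer ellipse: a_t = (r₁ + r₂)/2 = 6.625 × 10^11 m
Circular speed at r₁: v₁ = √(GM/r₁) = 36964.9 m/s
Transfer speed at r₁ (periapsis): v₁ₜ = √(GM(2/r₁ − 1/a_t)) = 49687.1 m/s
(a) ΔV₁ = v₁ₜ − v₁ = 12722.2 m/s ≈ 12.72 km/s
Circular speed at r₂: v₂ = √(GM/r₂) = 12087.8 m/s
Transfer speed at r₂ (apoapsis): v₂ₜ = √(GM(2/r₂ − 1/a_t)) = 5313.25 m/s
(b) ΔV₂ = v₂ − v₂ₜ = 6774.57 m/s ≈ 6.775 km/s
(c) ΔV_total = ΔV₁ + ΔV₂ = 19496.8 m/s ≈ 19.5 km/s

Final answer:
(a) ΔV₁ = 12.72 km/s
(b) ΔV₂ = 6.775 km/s
(c) ΔV_total = 19.5 km/s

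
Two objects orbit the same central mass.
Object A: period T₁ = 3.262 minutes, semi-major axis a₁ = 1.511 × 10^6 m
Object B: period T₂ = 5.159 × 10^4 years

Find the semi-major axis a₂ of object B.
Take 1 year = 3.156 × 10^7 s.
T₁ = 3.262 minutes = 195.72 s
T₂ = 5.159 × 10^4 years = 1.62818 × 10^12 s
a₁ = 1.511 × 10^6 m
Kepler's third law: (T₂/T₁)² = (a₂/a₁)³  ⇒  a₂ = a₁ (T₂/T₁)^(2/3)
T₂/T₁ = 8.31893 × 10^9
(T₂/T₁)^(2/3) = 4.10561 × 10^6
a₂ = 1.511 × 10^6 m × 4.10561 × 10^6 = 6.20358 × 10^12 m ≈ 6.204 × 10^12 m

Final answer: a₂ = 6.204 × 10^12 m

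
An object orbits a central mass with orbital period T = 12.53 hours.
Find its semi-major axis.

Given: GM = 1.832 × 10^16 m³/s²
T = 12.53 hours = 45108 s
GM = 1.832 × 10^16 m³/s²
Kepler's third law: a³ = GM T² / (4π²)
T² = 2.03473 × 10^9 s²
a³ = (1.832 × 10^16) × (2.03473 × 10^9) / (4π²) = 9.44219 × 10^23 m³
a = (a³)^(1/3) = 9.8105 × 10^7 m ≈ 98.1 Mm

Final answer: 98.1 Mm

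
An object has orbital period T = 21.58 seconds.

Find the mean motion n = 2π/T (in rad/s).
T = 21.58 seconds
n = 2π / 21.58 s = 0.291158 rad/s ≈ 0.2912 rad/s

Final answer: n = 0.2912 rad/s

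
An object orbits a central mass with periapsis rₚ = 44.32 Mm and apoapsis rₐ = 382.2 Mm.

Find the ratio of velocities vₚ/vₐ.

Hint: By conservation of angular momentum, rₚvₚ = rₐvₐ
rₚ = 44.32 Mm = 4.432 × 10^7 m
rₐ = 382.2 Mm = 3.822 × 10^8 m
rₚvₚ = rₐvₐ  ⇒  vₚ/vₐ = rₐ/rₚ
vₚ/vₐ = (3.822 × 10^8) / (4.432 × 10^7) = 8.62365

Final answer: vₚ/vₐ = 8.624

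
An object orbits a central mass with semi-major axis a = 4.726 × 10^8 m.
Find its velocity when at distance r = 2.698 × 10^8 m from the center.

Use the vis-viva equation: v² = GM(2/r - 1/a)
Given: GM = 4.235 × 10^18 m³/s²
a = 4.726 × 10^8 m
r = 2.698 × 10^8 m
GM = 4.235 × 10^18 m³/s²
2/r − 1/a = 7.4129 × 10^-9 − 2.11595 × 10^-9 = 5.29694 × 10^-9 m⁻¹
v² = GM (2/r − 1/a) = 2.24326 × 10^10 m²/s²
v = 149775 m/s ≈ 149.8 km/s

Final answer: 149.8 km/s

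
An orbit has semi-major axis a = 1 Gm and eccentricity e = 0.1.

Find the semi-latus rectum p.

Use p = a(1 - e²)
a = 1 Gm = 1 × 10^9 m
e = 0.1,  e² = 0.01,  1 − e² = 0.99
p = a(1 − e²) = 1 × 10^9 m × 0.99 = 9.9 × 10^8 m ≈ 990 Mm

Final answer: p = 990 Mm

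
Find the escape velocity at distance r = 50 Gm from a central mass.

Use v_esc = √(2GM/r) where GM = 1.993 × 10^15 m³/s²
r = 50 Gm = 5 × 10^10 m
GM = 1.993 × 10^15 m³/s²
2GM/r = 2 × (1.993 × 10^15) / (5 × 10^10) = 79720 m²/s²
v_esc = √(2GM/r) = 282.347 m/s ≈ 282.3 m/s

Final answer: 282.3 m/s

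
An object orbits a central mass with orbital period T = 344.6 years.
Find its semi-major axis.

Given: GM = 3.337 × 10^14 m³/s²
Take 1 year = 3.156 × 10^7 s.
T = 344.6 years = 1.08756 × 10^10 s
GM = 3.337 × 10^14 m³/s²
Kepler's third law: a³ = GM T² / (4π²)
T² = 1.18278 × 10^20 s²
a³ = (3.337 × 10^14) × (1.18278 × 10^20) / (4π²) = 9.99772 × 10^32 m³
a = (a³)^(1/3) = 9.99924 × 10^10 m ≈ 99.99 Gm

Final answer: 99.99 Gm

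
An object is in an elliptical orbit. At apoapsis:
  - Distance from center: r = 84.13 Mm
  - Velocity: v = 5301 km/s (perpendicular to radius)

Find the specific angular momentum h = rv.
r = 84.13 Mm = 8.413 × 10^7 m
v = 5301 km/s = 5.301 × 10^6 m/s
h = rv = 8.413 × 10^7 × 5.301 × 10^6 = 4.45973 × 10^14 m²/s ≈ 4.46 × 10^14 m²/s

Final answer: h = 4.46 × 10^14 m²/s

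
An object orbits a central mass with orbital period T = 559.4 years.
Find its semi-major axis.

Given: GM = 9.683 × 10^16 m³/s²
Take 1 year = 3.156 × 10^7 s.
T = 559.4 years = 1.76547 × 10^10 s
GM = 9.683 × 10^16 m³/s²
Kepler's third law: a³ = GM T² / (4π²)
T² = 3.11687 × 10^20 s²
a³ = (9.683 × 10^16) × (3.11687 × 10^20) / (4π²) = 7.64485 × 10^35 m³
a = (a³)^(1/3) = 9.14372 × 10^11 m ≈ 9.144 × 10^11 m

Final answer: 9.144 × 10^11 m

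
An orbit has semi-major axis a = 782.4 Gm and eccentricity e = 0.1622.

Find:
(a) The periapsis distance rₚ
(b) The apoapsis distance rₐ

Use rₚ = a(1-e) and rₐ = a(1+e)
a = 782.4 Gm = 7.824 × 10^11 m
e = 0.1622:  1 − e = 0.8378,  1 + e = 1.1622
(a) rₚ = a(1 − e) = 7.824 × 10^11 m × 0.8378 = 6.55495 × 10^11 m ≈ 655.5 Gm
(b) rₐ = a(1 + e) = 7.824 × 10^11 m × 1.1622 = 9.09305 × 10^11 m ≈ 909.3 Gm

Final answer:
(a) rₚ = 655.5 Gm
(b) rₐ = 909.3 Gm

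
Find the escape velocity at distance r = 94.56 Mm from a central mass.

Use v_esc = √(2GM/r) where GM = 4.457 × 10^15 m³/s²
r = 94.56 Mm = 9.456 × 10^7 m
GM = 4.457 × 10^15 m³/s²
2GM/r = 2 × (4.457 × 10^15) / (9.456 × 10^7) = 9.42682 × 10^7 m²/s²
v_esc = √(2GM/r) = 9709.18 m/s ≈ 9.709 km/s

Final answer: 9.709 km/s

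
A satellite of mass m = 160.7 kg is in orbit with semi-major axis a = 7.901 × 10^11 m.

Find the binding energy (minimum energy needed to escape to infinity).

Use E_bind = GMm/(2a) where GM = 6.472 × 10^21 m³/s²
a = 7.901 × 10^11 m
GM = 6.472 × 10^21 m³/s²
m = 160.7 kg
GMm = 6.472 × 10^21 × 160.7 = 1.04005 × 10^24 m³·kg/s²
2a = 1.5802 × 10^12 m
E_bind = GMm/(2a) = 6.58176 × 10^11 J ≈ 658.2 GJ

Final answer: 658.2 GJ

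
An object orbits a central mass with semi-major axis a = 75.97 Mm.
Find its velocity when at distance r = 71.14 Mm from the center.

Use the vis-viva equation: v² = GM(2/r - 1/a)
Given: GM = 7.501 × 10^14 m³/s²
a = 75.97 Mm = 7.597 × 10^7 m
r = 71.14 Mm = 7.114 × 10^7 m
GM = 7.501 × 10^14 m³/s²
2/r − 1/a = 2.81136 × 10^-8 − 1.31631 × 10^-8 = 1.49505 × 10^-8 m⁻¹
v² = GM (2/r − 1/a) = 1.12144 × 10^7 m²/s²
v = 3348.79 m/s ≈ 3.349 km/s

Final answer: 3.349 km/s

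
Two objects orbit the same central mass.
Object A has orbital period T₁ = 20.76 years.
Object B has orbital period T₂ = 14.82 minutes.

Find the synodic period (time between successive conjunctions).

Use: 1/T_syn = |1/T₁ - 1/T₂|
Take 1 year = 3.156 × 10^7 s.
T₁ = 20.76 years = 6.55186 × 10^8 s
T₂ = 14.82 minutes = 889.2 s
1/T₁ = 1.52629 × 10^-9 s⁻¹
1/T₂ = 0.00112461 s⁻¹
|1/T₁ − 1/T₂| = 0.0011246 s⁻¹
T_syn = 1 / |1/T₁ − 1/T₂| = 889.201 s ≈ 14.82 minutes

Final answer: T_syn = 14.82 minutes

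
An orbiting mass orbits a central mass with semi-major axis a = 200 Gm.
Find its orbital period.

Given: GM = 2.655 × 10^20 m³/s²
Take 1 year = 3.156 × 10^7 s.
a = 200 Gm = 2 × 10^11 m
GM = 2.655 × 10^20 m³/s²
a³ = 8 × 10^33 m³
T = 2π √(a³/GM) = 2π √((8 × 10^33) / (2.655 × 10^20)) = 2π × 5.48925 × 10^6 s
T = 3.449 × 10^7 s ≈ 1.093 years

Final answer: 1.093 years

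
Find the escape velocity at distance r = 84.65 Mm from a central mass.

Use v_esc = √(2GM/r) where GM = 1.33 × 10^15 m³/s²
r = 84.65 Mm = 8.465 × 10^7 m
GM = 1.33 × 10^15 m³/s²
2GM/r = 2 × (1.33 × 10^15) / (8.465 × 10^7) = 3.14235 × 10^7 m²/s²
v_esc = √(2GM/r) = 5605.67 m/s ≈ 5.606 km/s

Final answer: 5.606 km/s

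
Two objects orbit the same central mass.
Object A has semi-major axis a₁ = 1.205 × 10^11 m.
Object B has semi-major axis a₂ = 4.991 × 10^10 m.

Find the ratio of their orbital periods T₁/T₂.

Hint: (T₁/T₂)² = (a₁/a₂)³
a₁ = 1.205 × 10^11 m
a₂ = 4.991 × 10^10 m
a₁/a₂ = 2.41435
T₁/T₂ = (a₁/a₂)^(3/2) = (2.41435)^1.5 = 3.75145

Final answer: T₁/T₂ = 3.751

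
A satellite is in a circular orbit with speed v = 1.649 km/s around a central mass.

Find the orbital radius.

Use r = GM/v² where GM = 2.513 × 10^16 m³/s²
v = 1.649 km/s = 1649 m/s
GM = 2.513 × 10^16 m³/s²
v² = 2.7192 × 10^6 m²/s²
r = GM/v² = (2.513 × 10^16) / (2.7192 × 10^6) = 9.24169 × 10^9 m ≈ 9.242 Gm

Final answer: 9.242 Gm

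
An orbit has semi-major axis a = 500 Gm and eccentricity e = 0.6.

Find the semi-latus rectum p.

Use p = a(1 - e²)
a = 500 Gm = 5 × 10^11 m
e = 0.6,  e² = 0.36,  1 − e² = 0.64
p = a(1 − e²) = 5 × 10^11 m × 0.64 = 3.2 × 10^11 m ≈ 320 Gm

Final answer: p = 320 Gm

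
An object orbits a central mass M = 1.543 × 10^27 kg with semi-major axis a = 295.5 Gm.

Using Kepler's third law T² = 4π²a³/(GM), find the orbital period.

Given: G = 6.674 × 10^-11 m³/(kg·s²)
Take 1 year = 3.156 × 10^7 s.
M = 1.543 × 10^27 kg
GM = G × M = 6.674 × 10^-11 × 1.543 × 10^27 = 1.0298 × 10^17 m³/s²
a = 295.5 Gm = 2.955 × 10^11 m
a³ = 2.58031 × 10^34 m³
T = 2π √(a³/GM) = 2π √((2.58031 × 10^34) / (1.0298 × 10^17)) = 2π × 5.00565 × 10^8 s
T = 3.14514 × 10^9 s ≈ 99.66 years

Final answer: 99.66 years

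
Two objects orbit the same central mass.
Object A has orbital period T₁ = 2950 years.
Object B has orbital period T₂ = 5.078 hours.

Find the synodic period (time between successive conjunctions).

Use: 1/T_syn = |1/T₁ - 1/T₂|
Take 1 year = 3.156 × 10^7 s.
T₁ = 2950 years = 9.3102 × 10^10 s
T₂ = 5.078 hours = 18280.8 s
1/T₁ = 1.07409 × 10^-11 s⁻¹
1/T₂ = 5.47022 × 10^-5 s⁻¹
|1/T₁ − 1/T₂| = 5.47022 × 10^-5 s⁻¹
T_syn = 1 / |1/T₁ − 1/T₂| = 18280.8 s ≈ 5.078 hours

Final answer: T_syn = 5.078 hours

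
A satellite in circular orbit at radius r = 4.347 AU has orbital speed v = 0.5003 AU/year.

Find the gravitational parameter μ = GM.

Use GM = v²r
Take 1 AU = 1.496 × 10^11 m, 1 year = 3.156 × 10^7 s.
r = 4.347 AU = 6.50311 × 10^11 m
v = 0.5003 AU/year = 2371.51 m/s
v² = 5.62406 × 10^6 m²/s²
GM = v²r = 5.62406 × 10^6 × 6.50311 × 10^11 = 3.65739 × 10^18 m³/s²
GM ≈ 3.657 × 10^18 m³/s²

Final answer: GM = 3.657 × 10^18 m³/s²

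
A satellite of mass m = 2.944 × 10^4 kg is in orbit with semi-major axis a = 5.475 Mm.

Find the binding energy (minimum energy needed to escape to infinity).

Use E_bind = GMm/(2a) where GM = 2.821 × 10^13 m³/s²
a = 5.475 Mm = 5.475 × 10^6 m
GM = 2.821 × 10^13 m³/s²
m = 2.944 × 10^4 kg
GMm = 2.821 × 10^13 × 29440 = 8.30502 × 10^17 m³·kg/s²
2a = 1.095 × 10^7 m
E_bind = GMm/(2a) = 7.5845 × 10^10 J ≈ 75.84 GJ

Final answer: 75.84 GJ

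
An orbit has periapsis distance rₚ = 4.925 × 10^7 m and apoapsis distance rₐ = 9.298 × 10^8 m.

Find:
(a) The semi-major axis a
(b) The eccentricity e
rₚ = 4.925 × 10^7 m
rₐ = 9.298 × 10^8 m
(a) a = (rₚ + rₐ)/2 = 4.89525 × 10^8 m ≈ 4.895 × 10^8 m
(b) e = (rₐ − rₚ)/(rₐ + rₚ) = (8.8055 × 10^8) / (9.7905 × 10^8) = 0.899392

Final answer:
(a) a = 4.895 × 10^8 m
(b) e = 0.8994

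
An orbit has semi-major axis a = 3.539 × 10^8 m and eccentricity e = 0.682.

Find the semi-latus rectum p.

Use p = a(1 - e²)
a = 3.539 × 10^8 m
e = 0.682,  e² = 0.465124,  1 − e² = 0.534876
p = a(1 − e²) = 3.539 × 10^8 m × 0.534876 = 1.89293 × 10^8 m ≈ 1.893 × 10^8 m

Final answer: p = 1.893 × 10^8 m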